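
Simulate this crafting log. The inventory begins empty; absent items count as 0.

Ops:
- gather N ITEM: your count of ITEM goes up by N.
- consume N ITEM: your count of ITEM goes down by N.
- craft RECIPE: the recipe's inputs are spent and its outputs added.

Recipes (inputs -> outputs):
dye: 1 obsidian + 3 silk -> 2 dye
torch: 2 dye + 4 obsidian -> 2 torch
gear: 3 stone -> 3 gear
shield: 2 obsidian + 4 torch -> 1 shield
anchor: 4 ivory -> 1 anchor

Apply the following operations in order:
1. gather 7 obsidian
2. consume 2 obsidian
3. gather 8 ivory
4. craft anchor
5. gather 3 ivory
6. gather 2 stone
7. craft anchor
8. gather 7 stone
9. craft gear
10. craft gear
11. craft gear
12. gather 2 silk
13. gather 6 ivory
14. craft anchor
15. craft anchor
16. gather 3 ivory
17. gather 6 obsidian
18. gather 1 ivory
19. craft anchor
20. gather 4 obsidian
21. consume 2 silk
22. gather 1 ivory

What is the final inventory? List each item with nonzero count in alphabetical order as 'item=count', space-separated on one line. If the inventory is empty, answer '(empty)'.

After 1 (gather 7 obsidian): obsidian=7
After 2 (consume 2 obsidian): obsidian=5
After 3 (gather 8 ivory): ivory=8 obsidian=5
After 4 (craft anchor): anchor=1 ivory=4 obsidian=5
After 5 (gather 3 ivory): anchor=1 ivory=7 obsidian=5
After 6 (gather 2 stone): anchor=1 ivory=7 obsidian=5 stone=2
After 7 (craft anchor): anchor=2 ivory=3 obsidian=5 stone=2
After 8 (gather 7 stone): anchor=2 ivory=3 obsidian=5 stone=9
After 9 (craft gear): anchor=2 gear=3 ivory=3 obsidian=5 stone=6
After 10 (craft gear): anchor=2 gear=6 ivory=3 obsidian=5 stone=3
After 11 (craft gear): anchor=2 gear=9 ivory=3 obsidian=5
After 12 (gather 2 silk): anchor=2 gear=9 ivory=3 obsidian=5 silk=2
After 13 (gather 6 ivory): anchor=2 gear=9 ivory=9 obsidian=5 silk=2
After 14 (craft anchor): anchor=3 gear=9 ivory=5 obsidian=5 silk=2
After 15 (craft anchor): anchor=4 gear=9 ivory=1 obsidian=5 silk=2
After 16 (gather 3 ivory): anchor=4 gear=9 ivory=4 obsidian=5 silk=2
After 17 (gather 6 obsidian): anchor=4 gear=9 ivory=4 obsidian=11 silk=2
After 18 (gather 1 ivory): anchor=4 gear=9 ivory=5 obsidian=11 silk=2
After 19 (craft anchor): anchor=5 gear=9 ivory=1 obsidian=11 silk=2
After 20 (gather 4 obsidian): anchor=5 gear=9 ivory=1 obsidian=15 silk=2
After 21 (consume 2 silk): anchor=5 gear=9 ivory=1 obsidian=15
After 22 (gather 1 ivory): anchor=5 gear=9 ivory=2 obsidian=15

Answer: anchor=5 gear=9 ivory=2 obsidian=15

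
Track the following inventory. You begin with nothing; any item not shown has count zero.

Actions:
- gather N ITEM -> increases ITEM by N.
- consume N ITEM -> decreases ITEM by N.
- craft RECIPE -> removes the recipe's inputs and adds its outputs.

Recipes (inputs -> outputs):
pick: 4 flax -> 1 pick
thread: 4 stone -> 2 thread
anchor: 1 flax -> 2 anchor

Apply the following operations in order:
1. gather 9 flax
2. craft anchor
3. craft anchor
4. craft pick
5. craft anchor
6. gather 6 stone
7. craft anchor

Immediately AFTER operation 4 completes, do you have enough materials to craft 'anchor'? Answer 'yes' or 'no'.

Answer: yes

Derivation:
After 1 (gather 9 flax): flax=9
After 2 (craft anchor): anchor=2 flax=8
After 3 (craft anchor): anchor=4 flax=7
After 4 (craft pick): anchor=4 flax=3 pick=1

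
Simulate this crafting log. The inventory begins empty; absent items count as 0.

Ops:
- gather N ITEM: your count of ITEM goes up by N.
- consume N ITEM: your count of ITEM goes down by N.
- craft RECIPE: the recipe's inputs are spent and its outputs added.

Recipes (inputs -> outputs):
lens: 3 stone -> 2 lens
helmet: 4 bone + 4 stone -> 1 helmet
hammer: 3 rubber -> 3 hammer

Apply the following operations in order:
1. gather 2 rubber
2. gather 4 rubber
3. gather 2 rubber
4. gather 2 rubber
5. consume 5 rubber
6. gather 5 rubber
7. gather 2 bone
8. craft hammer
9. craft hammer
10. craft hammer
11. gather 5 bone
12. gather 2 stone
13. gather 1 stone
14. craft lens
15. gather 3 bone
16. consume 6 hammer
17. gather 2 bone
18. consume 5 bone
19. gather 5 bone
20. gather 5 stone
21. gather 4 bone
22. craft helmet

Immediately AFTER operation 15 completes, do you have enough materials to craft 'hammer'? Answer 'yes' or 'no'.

After 1 (gather 2 rubber): rubber=2
After 2 (gather 4 rubber): rubber=6
After 3 (gather 2 rubber): rubber=8
After 4 (gather 2 rubber): rubber=10
After 5 (consume 5 rubber): rubber=5
After 6 (gather 5 rubber): rubber=10
After 7 (gather 2 bone): bone=2 rubber=10
After 8 (craft hammer): bone=2 hammer=3 rubber=7
After 9 (craft hammer): bone=2 hammer=6 rubber=4
After 10 (craft hammer): bone=2 hammer=9 rubber=1
After 11 (gather 5 bone): bone=7 hammer=9 rubber=1
After 12 (gather 2 stone): bone=7 hammer=9 rubber=1 stone=2
After 13 (gather 1 stone): bone=7 hammer=9 rubber=1 stone=3
After 14 (craft lens): bone=7 hammer=9 lens=2 rubber=1
After 15 (gather 3 bone): bone=10 hammer=9 lens=2 rubber=1

Answer: no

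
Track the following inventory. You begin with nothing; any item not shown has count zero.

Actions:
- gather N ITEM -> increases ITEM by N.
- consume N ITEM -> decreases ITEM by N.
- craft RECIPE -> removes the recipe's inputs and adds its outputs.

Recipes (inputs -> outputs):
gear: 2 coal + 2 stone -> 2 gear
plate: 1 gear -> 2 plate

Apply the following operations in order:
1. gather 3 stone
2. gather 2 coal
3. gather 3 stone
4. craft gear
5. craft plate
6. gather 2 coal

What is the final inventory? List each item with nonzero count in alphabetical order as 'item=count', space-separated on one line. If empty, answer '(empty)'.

Answer: coal=2 gear=1 plate=2 stone=4

Derivation:
After 1 (gather 3 stone): stone=3
After 2 (gather 2 coal): coal=2 stone=3
After 3 (gather 3 stone): coal=2 stone=6
After 4 (craft gear): gear=2 stone=4
After 5 (craft plate): gear=1 plate=2 stone=4
After 6 (gather 2 coal): coal=2 gear=1 plate=2 stone=4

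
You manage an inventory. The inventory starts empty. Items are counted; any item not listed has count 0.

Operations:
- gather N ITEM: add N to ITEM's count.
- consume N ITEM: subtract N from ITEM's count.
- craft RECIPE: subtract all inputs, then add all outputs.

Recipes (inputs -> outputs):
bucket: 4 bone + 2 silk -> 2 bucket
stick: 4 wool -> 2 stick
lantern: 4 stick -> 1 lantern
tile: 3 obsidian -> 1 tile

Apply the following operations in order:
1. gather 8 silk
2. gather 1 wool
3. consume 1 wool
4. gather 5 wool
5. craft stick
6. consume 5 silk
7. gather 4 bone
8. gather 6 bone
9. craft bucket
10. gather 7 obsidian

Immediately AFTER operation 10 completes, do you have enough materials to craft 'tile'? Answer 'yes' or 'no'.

After 1 (gather 8 silk): silk=8
After 2 (gather 1 wool): silk=8 wool=1
After 3 (consume 1 wool): silk=8
After 4 (gather 5 wool): silk=8 wool=5
After 5 (craft stick): silk=8 stick=2 wool=1
After 6 (consume 5 silk): silk=3 stick=2 wool=1
After 7 (gather 4 bone): bone=4 silk=3 stick=2 wool=1
After 8 (gather 6 bone): bone=10 silk=3 stick=2 wool=1
After 9 (craft bucket): bone=6 bucket=2 silk=1 stick=2 wool=1
After 10 (gather 7 obsidian): bone=6 bucket=2 obsidian=7 silk=1 stick=2 wool=1

Answer: yes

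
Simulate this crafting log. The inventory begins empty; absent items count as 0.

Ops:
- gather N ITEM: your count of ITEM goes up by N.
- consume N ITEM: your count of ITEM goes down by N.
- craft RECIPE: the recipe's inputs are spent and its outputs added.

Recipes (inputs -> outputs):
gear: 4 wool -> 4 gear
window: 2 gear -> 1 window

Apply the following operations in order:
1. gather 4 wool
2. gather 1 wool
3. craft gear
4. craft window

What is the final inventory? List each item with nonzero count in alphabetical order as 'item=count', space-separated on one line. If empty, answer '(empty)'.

After 1 (gather 4 wool): wool=4
After 2 (gather 1 wool): wool=5
After 3 (craft gear): gear=4 wool=1
After 4 (craft window): gear=2 window=1 wool=1

Answer: gear=2 window=1 wool=1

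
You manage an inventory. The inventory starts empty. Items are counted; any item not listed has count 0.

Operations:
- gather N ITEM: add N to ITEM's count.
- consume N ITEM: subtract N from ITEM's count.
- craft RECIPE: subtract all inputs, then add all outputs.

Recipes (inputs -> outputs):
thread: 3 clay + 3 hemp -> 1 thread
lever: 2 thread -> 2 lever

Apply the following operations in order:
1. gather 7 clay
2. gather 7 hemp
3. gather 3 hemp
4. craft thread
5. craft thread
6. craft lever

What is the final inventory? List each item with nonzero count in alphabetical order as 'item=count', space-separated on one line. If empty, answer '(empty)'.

Answer: clay=1 hemp=4 lever=2

Derivation:
After 1 (gather 7 clay): clay=7
After 2 (gather 7 hemp): clay=7 hemp=7
After 3 (gather 3 hemp): clay=7 hemp=10
After 4 (craft thread): clay=4 hemp=7 thread=1
After 5 (craft thread): clay=1 hemp=4 thread=2
After 6 (craft lever): clay=1 hemp=4 lever=2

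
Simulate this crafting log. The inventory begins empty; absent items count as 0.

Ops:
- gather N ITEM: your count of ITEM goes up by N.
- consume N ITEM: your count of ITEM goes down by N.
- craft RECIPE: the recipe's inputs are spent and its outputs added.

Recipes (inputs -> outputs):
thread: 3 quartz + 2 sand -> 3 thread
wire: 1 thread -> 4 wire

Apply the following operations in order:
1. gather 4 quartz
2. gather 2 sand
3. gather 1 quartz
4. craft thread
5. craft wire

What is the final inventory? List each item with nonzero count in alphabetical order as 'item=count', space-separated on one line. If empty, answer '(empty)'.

Answer: quartz=2 thread=2 wire=4

Derivation:
After 1 (gather 4 quartz): quartz=4
After 2 (gather 2 sand): quartz=4 sand=2
After 3 (gather 1 quartz): quartz=5 sand=2
After 4 (craft thread): quartz=2 thread=3
After 5 (craft wire): quartz=2 thread=2 wire=4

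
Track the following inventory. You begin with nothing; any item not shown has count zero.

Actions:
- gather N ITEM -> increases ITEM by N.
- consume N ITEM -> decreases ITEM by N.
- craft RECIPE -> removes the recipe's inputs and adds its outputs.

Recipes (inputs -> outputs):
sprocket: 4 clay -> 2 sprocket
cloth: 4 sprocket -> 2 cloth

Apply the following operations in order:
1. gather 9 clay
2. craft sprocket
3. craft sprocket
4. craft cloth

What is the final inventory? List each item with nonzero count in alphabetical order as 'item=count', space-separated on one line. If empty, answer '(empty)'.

After 1 (gather 9 clay): clay=9
After 2 (craft sprocket): clay=5 sprocket=2
After 3 (craft sprocket): clay=1 sprocket=4
After 4 (craft cloth): clay=1 cloth=2

Answer: clay=1 cloth=2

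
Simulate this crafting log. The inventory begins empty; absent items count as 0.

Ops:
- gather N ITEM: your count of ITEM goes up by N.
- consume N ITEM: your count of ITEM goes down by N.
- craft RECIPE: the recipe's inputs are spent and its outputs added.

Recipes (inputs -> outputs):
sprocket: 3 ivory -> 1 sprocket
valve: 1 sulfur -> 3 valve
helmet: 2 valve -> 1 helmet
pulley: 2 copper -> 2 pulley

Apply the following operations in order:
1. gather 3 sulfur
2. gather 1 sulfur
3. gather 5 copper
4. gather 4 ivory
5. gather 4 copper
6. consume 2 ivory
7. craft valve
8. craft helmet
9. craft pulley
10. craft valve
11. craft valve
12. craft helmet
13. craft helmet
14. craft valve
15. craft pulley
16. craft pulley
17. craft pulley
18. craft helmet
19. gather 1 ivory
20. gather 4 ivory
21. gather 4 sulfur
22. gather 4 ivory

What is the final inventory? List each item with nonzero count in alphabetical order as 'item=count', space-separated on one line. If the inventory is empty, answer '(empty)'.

Answer: copper=1 helmet=4 ivory=11 pulley=8 sulfur=4 valve=4

Derivation:
After 1 (gather 3 sulfur): sulfur=3
After 2 (gather 1 sulfur): sulfur=4
After 3 (gather 5 copper): copper=5 sulfur=4
After 4 (gather 4 ivory): copper=5 ivory=4 sulfur=4
After 5 (gather 4 copper): copper=9 ivory=4 sulfur=4
After 6 (consume 2 ivory): copper=9 ivory=2 sulfur=4
After 7 (craft valve): copper=9 ivory=2 sulfur=3 valve=3
After 8 (craft helmet): copper=9 helmet=1 ivory=2 sulfur=3 valve=1
After 9 (craft pulley): copper=7 helmet=1 ivory=2 pulley=2 sulfur=3 valve=1
After 10 (craft valve): copper=7 helmet=1 ivory=2 pulley=2 sulfur=2 valve=4
After 11 (craft valve): copper=7 helmet=1 ivory=2 pulley=2 sulfur=1 valve=7
After 12 (craft helmet): copper=7 helmet=2 ivory=2 pulley=2 sulfur=1 valve=5
After 13 (craft helmet): copper=7 helmet=3 ivory=2 pulley=2 sulfur=1 valve=3
After 14 (craft valve): copper=7 helmet=3 ivory=2 pulley=2 valve=6
After 15 (craft pulley): copper=5 helmet=3 ivory=2 pulley=4 valve=6
After 16 (craft pulley): copper=3 helmet=3 ivory=2 pulley=6 valve=6
After 17 (craft pulley): copper=1 helmet=3 ivory=2 pulley=8 valve=6
After 18 (craft helmet): copper=1 helmet=4 ivory=2 pulley=8 valve=4
After 19 (gather 1 ivory): copper=1 helmet=4 ivory=3 pulley=8 valve=4
After 20 (gather 4 ivory): copper=1 helmet=4 ivory=7 pulley=8 valve=4
After 21 (gather 4 sulfur): copper=1 helmet=4 ivory=7 pulley=8 sulfur=4 valve=4
After 22 (gather 4 ivory): copper=1 helmet=4 ivory=11 pulley=8 sulfur=4 valve=4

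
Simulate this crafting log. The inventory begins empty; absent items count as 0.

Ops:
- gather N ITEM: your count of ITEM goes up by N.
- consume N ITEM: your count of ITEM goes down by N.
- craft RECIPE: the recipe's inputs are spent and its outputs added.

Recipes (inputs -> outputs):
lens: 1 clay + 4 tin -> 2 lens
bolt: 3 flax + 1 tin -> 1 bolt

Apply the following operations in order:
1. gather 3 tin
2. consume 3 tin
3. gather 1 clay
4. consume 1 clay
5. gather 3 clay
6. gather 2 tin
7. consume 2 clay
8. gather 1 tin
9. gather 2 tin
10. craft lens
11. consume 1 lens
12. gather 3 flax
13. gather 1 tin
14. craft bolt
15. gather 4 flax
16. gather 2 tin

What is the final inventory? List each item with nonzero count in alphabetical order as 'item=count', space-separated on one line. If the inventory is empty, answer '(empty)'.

After 1 (gather 3 tin): tin=3
After 2 (consume 3 tin): (empty)
After 3 (gather 1 clay): clay=1
After 4 (consume 1 clay): (empty)
After 5 (gather 3 clay): clay=3
After 6 (gather 2 tin): clay=3 tin=2
After 7 (consume 2 clay): clay=1 tin=2
After 8 (gather 1 tin): clay=1 tin=3
After 9 (gather 2 tin): clay=1 tin=5
After 10 (craft lens): lens=2 tin=1
After 11 (consume 1 lens): lens=1 tin=1
After 12 (gather 3 flax): flax=3 lens=1 tin=1
After 13 (gather 1 tin): flax=3 lens=1 tin=2
After 14 (craft bolt): bolt=1 lens=1 tin=1
After 15 (gather 4 flax): bolt=1 flax=4 lens=1 tin=1
After 16 (gather 2 tin): bolt=1 flax=4 lens=1 tin=3

Answer: bolt=1 flax=4 lens=1 tin=3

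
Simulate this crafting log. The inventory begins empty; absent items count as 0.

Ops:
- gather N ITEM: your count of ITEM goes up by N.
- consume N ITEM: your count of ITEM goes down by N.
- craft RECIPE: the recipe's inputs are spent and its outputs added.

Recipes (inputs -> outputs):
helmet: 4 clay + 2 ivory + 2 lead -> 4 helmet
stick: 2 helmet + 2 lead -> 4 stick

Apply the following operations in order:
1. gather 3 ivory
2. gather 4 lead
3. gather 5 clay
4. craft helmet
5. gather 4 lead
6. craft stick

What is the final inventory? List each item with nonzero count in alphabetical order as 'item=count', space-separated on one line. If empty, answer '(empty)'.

After 1 (gather 3 ivory): ivory=3
After 2 (gather 4 lead): ivory=3 lead=4
After 3 (gather 5 clay): clay=5 ivory=3 lead=4
After 4 (craft helmet): clay=1 helmet=4 ivory=1 lead=2
After 5 (gather 4 lead): clay=1 helmet=4 ivory=1 lead=6
After 6 (craft stick): clay=1 helmet=2 ivory=1 lead=4 stick=4

Answer: clay=1 helmet=2 ivory=1 lead=4 stick=4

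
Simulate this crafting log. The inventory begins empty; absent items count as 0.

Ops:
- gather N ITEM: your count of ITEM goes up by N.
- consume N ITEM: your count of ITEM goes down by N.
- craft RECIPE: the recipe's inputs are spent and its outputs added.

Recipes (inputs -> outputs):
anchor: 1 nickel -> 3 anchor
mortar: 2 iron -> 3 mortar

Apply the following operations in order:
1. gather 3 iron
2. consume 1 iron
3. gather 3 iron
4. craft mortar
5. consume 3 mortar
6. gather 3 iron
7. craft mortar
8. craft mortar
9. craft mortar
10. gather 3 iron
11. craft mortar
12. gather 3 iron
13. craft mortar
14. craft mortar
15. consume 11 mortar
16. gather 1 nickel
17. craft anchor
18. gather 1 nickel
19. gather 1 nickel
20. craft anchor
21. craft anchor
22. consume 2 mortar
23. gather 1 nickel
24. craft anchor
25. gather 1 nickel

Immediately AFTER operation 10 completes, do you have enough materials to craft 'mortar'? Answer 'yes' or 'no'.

After 1 (gather 3 iron): iron=3
After 2 (consume 1 iron): iron=2
After 3 (gather 3 iron): iron=5
After 4 (craft mortar): iron=3 mortar=3
After 5 (consume 3 mortar): iron=3
After 6 (gather 3 iron): iron=6
After 7 (craft mortar): iron=4 mortar=3
After 8 (craft mortar): iron=2 mortar=6
After 9 (craft mortar): mortar=9
After 10 (gather 3 iron): iron=3 mortar=9

Answer: yes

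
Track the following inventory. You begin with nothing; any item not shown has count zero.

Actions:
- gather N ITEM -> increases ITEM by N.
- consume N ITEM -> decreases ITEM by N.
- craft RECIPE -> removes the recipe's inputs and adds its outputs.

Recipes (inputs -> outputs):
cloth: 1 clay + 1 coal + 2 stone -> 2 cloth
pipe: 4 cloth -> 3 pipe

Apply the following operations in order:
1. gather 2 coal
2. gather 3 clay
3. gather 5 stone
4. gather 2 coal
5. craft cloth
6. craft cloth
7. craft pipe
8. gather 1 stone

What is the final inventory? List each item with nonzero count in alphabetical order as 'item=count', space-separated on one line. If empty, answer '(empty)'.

Answer: clay=1 coal=2 pipe=3 stone=2

Derivation:
After 1 (gather 2 coal): coal=2
After 2 (gather 3 clay): clay=3 coal=2
After 3 (gather 5 stone): clay=3 coal=2 stone=5
After 4 (gather 2 coal): clay=3 coal=4 stone=5
After 5 (craft cloth): clay=2 cloth=2 coal=3 stone=3
After 6 (craft cloth): clay=1 cloth=4 coal=2 stone=1
After 7 (craft pipe): clay=1 coal=2 pipe=3 stone=1
After 8 (gather 1 stone): clay=1 coal=2 pipe=3 stone=2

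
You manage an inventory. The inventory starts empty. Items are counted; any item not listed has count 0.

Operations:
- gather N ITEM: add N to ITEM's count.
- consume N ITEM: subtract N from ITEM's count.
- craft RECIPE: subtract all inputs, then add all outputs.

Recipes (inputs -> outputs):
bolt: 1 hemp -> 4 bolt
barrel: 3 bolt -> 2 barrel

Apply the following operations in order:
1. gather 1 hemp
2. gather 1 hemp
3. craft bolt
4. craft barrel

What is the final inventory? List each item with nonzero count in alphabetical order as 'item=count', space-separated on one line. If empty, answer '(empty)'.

After 1 (gather 1 hemp): hemp=1
After 2 (gather 1 hemp): hemp=2
After 3 (craft bolt): bolt=4 hemp=1
After 4 (craft barrel): barrel=2 bolt=1 hemp=1

Answer: barrel=2 bolt=1 hemp=1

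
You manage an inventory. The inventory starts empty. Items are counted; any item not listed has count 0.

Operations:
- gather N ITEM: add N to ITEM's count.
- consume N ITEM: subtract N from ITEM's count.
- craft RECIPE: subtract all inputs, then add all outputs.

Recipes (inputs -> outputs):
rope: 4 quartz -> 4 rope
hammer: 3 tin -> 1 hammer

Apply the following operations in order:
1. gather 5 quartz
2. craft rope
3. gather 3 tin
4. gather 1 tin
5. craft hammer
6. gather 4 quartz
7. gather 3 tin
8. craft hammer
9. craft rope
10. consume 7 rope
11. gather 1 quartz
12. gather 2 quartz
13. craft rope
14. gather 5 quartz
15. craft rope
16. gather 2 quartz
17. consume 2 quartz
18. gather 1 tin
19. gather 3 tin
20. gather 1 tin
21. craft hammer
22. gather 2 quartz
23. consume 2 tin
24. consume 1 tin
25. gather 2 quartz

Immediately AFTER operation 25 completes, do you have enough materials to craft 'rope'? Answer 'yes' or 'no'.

After 1 (gather 5 quartz): quartz=5
After 2 (craft rope): quartz=1 rope=4
After 3 (gather 3 tin): quartz=1 rope=4 tin=3
After 4 (gather 1 tin): quartz=1 rope=4 tin=4
After 5 (craft hammer): hammer=1 quartz=1 rope=4 tin=1
After 6 (gather 4 quartz): hammer=1 quartz=5 rope=4 tin=1
After 7 (gather 3 tin): hammer=1 quartz=5 rope=4 tin=4
After 8 (craft hammer): hammer=2 quartz=5 rope=4 tin=1
After 9 (craft rope): hammer=2 quartz=1 rope=8 tin=1
After 10 (consume 7 rope): hammer=2 quartz=1 rope=1 tin=1
After 11 (gather 1 quartz): hammer=2 quartz=2 rope=1 tin=1
After 12 (gather 2 quartz): hammer=2 quartz=4 rope=1 tin=1
After 13 (craft rope): hammer=2 rope=5 tin=1
After 14 (gather 5 quartz): hammer=2 quartz=5 rope=5 tin=1
After 15 (craft rope): hammer=2 quartz=1 rope=9 tin=1
After 16 (gather 2 quartz): hammer=2 quartz=3 rope=9 tin=1
After 17 (consume 2 quartz): hammer=2 quartz=1 rope=9 tin=1
After 18 (gather 1 tin): hammer=2 quartz=1 rope=9 tin=2
After 19 (gather 3 tin): hammer=2 quartz=1 rope=9 tin=5
After 20 (gather 1 tin): hammer=2 quartz=1 rope=9 tin=6
After 21 (craft hammer): hammer=3 quartz=1 rope=9 tin=3
After 22 (gather 2 quartz): hammer=3 quartz=3 rope=9 tin=3
After 23 (consume 2 tin): hammer=3 quartz=3 rope=9 tin=1
After 24 (consume 1 tin): hammer=3 quartz=3 rope=9
After 25 (gather 2 quartz): hammer=3 quartz=5 rope=9

Answer: yes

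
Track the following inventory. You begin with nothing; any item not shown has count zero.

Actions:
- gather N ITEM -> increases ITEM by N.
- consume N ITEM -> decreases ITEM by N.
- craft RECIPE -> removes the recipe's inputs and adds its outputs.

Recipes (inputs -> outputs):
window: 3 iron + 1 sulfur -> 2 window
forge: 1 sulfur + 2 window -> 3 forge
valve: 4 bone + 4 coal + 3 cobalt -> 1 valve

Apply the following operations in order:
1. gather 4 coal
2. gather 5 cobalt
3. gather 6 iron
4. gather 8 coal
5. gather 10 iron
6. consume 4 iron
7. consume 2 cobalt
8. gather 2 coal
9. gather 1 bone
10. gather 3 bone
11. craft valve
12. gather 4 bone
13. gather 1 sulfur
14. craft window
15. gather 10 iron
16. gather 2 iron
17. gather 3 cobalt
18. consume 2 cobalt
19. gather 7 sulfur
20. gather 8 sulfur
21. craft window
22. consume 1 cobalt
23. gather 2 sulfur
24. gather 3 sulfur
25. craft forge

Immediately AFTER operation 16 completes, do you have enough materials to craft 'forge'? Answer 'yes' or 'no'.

Answer: no

Derivation:
After 1 (gather 4 coal): coal=4
After 2 (gather 5 cobalt): coal=4 cobalt=5
After 3 (gather 6 iron): coal=4 cobalt=5 iron=6
After 4 (gather 8 coal): coal=12 cobalt=5 iron=6
After 5 (gather 10 iron): coal=12 cobalt=5 iron=16
After 6 (consume 4 iron): coal=12 cobalt=5 iron=12
After 7 (consume 2 cobalt): coal=12 cobalt=3 iron=12
After 8 (gather 2 coal): coal=14 cobalt=3 iron=12
After 9 (gather 1 bone): bone=1 coal=14 cobalt=3 iron=12
After 10 (gather 3 bone): bone=4 coal=14 cobalt=3 iron=12
After 11 (craft valve): coal=10 iron=12 valve=1
After 12 (gather 4 bone): bone=4 coal=10 iron=12 valve=1
After 13 (gather 1 sulfur): bone=4 coal=10 iron=12 sulfur=1 valve=1
After 14 (craft window): bone=4 coal=10 iron=9 valve=1 window=2
After 15 (gather 10 iron): bone=4 coal=10 iron=19 valve=1 window=2
After 16 (gather 2 iron): bone=4 coal=10 iron=21 valve=1 window=2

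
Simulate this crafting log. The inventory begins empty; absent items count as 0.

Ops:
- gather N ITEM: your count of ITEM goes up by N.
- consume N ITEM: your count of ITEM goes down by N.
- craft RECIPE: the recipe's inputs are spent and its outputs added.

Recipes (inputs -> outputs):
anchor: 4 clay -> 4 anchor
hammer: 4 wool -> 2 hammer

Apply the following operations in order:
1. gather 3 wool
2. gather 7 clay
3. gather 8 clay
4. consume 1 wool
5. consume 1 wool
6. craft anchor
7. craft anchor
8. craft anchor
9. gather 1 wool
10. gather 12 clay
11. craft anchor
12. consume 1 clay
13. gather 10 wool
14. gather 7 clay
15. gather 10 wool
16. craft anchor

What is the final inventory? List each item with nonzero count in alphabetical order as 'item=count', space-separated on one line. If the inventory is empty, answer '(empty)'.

Answer: anchor=20 clay=13 wool=22

Derivation:
After 1 (gather 3 wool): wool=3
After 2 (gather 7 clay): clay=7 wool=3
After 3 (gather 8 clay): clay=15 wool=3
After 4 (consume 1 wool): clay=15 wool=2
After 5 (consume 1 wool): clay=15 wool=1
After 6 (craft anchor): anchor=4 clay=11 wool=1
After 7 (craft anchor): anchor=8 clay=7 wool=1
After 8 (craft anchor): anchor=12 clay=3 wool=1
After 9 (gather 1 wool): anchor=12 clay=3 wool=2
After 10 (gather 12 clay): anchor=12 clay=15 wool=2
After 11 (craft anchor): anchor=16 clay=11 wool=2
After 12 (consume 1 clay): anchor=16 clay=10 wool=2
After 13 (gather 10 wool): anchor=16 clay=10 wool=12
After 14 (gather 7 clay): anchor=16 clay=17 wool=12
After 15 (gather 10 wool): anchor=16 clay=17 wool=22
After 16 (craft anchor): anchor=20 clay=13 wool=22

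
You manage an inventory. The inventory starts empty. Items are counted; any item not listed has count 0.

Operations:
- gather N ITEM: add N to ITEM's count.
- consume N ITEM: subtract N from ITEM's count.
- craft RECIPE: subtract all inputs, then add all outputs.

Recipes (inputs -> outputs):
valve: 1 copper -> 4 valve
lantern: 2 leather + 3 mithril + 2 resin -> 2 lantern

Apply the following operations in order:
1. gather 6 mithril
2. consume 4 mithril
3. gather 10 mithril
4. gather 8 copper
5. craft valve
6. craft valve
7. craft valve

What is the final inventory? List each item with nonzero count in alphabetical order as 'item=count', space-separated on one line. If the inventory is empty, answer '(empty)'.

Answer: copper=5 mithril=12 valve=12

Derivation:
After 1 (gather 6 mithril): mithril=6
After 2 (consume 4 mithril): mithril=2
After 3 (gather 10 mithril): mithril=12
After 4 (gather 8 copper): copper=8 mithril=12
After 5 (craft valve): copper=7 mithril=12 valve=4
After 6 (craft valve): copper=6 mithril=12 valve=8
After 7 (craft valve): copper=5 mithril=12 valve=12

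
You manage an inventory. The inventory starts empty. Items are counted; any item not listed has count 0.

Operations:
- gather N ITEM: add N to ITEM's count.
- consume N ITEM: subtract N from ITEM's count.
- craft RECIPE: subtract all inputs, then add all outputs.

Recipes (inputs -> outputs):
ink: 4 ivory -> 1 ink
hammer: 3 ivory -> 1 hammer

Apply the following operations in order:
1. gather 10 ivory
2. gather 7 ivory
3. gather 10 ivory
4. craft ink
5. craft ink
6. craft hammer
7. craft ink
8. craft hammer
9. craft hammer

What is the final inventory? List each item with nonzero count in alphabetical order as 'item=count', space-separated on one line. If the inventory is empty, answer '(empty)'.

Answer: hammer=3 ink=3 ivory=6

Derivation:
After 1 (gather 10 ivory): ivory=10
After 2 (gather 7 ivory): ivory=17
After 3 (gather 10 ivory): ivory=27
After 4 (craft ink): ink=1 ivory=23
After 5 (craft ink): ink=2 ivory=19
After 6 (craft hammer): hammer=1 ink=2 ivory=16
After 7 (craft ink): hammer=1 ink=3 ivory=12
After 8 (craft hammer): hammer=2 ink=3 ivory=9
After 9 (craft hammer): hammer=3 ink=3 ivory=6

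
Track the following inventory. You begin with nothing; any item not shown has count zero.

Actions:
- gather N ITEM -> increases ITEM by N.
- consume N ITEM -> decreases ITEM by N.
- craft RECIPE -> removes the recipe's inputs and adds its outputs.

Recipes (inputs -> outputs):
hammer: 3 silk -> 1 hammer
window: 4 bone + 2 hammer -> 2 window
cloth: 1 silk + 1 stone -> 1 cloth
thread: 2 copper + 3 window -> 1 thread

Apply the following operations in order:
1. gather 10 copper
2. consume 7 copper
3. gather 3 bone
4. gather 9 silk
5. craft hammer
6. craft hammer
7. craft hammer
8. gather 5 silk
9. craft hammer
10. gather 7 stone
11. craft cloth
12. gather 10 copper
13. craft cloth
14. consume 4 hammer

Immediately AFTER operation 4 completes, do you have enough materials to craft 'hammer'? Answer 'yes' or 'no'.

After 1 (gather 10 copper): copper=10
After 2 (consume 7 copper): copper=3
After 3 (gather 3 bone): bone=3 copper=3
After 4 (gather 9 silk): bone=3 copper=3 silk=9

Answer: yes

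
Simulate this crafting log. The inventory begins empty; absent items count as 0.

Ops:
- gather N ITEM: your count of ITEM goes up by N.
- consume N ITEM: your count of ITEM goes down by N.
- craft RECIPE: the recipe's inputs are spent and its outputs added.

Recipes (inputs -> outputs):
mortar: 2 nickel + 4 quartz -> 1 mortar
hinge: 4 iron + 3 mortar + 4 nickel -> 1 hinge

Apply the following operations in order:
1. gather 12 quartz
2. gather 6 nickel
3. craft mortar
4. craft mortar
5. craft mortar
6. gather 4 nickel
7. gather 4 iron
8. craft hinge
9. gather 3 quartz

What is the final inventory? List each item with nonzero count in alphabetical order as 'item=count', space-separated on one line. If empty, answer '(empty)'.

After 1 (gather 12 quartz): quartz=12
After 2 (gather 6 nickel): nickel=6 quartz=12
After 3 (craft mortar): mortar=1 nickel=4 quartz=8
After 4 (craft mortar): mortar=2 nickel=2 quartz=4
After 5 (craft mortar): mortar=3
After 6 (gather 4 nickel): mortar=3 nickel=4
After 7 (gather 4 iron): iron=4 mortar=3 nickel=4
After 8 (craft hinge): hinge=1
After 9 (gather 3 quartz): hinge=1 quartz=3

Answer: hinge=1 quartz=3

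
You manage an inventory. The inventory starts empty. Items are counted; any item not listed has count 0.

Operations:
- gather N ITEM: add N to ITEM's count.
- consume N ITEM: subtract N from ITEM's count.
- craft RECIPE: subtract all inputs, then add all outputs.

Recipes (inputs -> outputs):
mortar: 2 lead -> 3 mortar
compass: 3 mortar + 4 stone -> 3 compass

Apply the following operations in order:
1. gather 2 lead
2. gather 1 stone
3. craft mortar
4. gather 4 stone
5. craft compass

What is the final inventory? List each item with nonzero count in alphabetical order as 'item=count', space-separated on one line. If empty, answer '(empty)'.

After 1 (gather 2 lead): lead=2
After 2 (gather 1 stone): lead=2 stone=1
After 3 (craft mortar): mortar=3 stone=1
After 4 (gather 4 stone): mortar=3 stone=5
After 5 (craft compass): compass=3 stone=1

Answer: compass=3 stone=1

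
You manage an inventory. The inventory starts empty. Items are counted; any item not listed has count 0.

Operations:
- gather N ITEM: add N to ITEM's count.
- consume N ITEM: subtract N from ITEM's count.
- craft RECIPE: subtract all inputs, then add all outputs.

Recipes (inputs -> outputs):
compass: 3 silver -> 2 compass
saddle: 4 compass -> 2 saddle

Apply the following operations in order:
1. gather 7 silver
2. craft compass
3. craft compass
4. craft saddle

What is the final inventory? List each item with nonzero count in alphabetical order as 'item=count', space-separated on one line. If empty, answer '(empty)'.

After 1 (gather 7 silver): silver=7
After 2 (craft compass): compass=2 silver=4
After 3 (craft compass): compass=4 silver=1
After 4 (craft saddle): saddle=2 silver=1

Answer: saddle=2 silver=1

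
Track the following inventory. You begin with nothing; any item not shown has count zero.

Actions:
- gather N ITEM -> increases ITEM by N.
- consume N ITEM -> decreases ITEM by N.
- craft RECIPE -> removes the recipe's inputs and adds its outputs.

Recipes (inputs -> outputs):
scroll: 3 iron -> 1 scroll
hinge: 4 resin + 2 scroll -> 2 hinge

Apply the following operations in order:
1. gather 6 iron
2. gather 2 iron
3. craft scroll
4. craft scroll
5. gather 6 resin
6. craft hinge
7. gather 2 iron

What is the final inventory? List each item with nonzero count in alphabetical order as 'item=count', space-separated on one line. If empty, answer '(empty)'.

After 1 (gather 6 iron): iron=6
After 2 (gather 2 iron): iron=8
After 3 (craft scroll): iron=5 scroll=1
After 4 (craft scroll): iron=2 scroll=2
After 5 (gather 6 resin): iron=2 resin=6 scroll=2
After 6 (craft hinge): hinge=2 iron=2 resin=2
After 7 (gather 2 iron): hinge=2 iron=4 resin=2

Answer: hinge=2 iron=4 resin=2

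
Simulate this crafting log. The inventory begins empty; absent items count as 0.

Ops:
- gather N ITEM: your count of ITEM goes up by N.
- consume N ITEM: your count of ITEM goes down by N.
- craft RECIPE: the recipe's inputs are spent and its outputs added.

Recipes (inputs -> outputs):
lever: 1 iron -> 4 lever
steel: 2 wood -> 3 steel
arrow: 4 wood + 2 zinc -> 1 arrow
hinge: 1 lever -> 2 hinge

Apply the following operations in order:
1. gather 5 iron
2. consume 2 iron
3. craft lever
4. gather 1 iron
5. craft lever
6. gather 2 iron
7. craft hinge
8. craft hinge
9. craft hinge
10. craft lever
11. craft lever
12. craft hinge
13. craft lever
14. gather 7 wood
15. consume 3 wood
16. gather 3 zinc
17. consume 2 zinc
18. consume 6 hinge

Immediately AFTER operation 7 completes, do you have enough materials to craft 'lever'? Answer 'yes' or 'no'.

After 1 (gather 5 iron): iron=5
After 2 (consume 2 iron): iron=3
After 3 (craft lever): iron=2 lever=4
After 4 (gather 1 iron): iron=3 lever=4
After 5 (craft lever): iron=2 lever=8
After 6 (gather 2 iron): iron=4 lever=8
After 7 (craft hinge): hinge=2 iron=4 lever=7

Answer: yes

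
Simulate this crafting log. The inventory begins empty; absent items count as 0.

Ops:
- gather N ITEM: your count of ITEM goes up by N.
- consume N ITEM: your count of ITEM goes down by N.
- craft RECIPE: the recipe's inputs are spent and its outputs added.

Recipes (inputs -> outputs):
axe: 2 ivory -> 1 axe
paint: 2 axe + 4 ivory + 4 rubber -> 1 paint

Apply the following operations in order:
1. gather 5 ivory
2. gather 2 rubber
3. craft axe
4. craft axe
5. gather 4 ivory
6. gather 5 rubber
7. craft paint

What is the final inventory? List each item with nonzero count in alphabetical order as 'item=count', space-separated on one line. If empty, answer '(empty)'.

Answer: ivory=1 paint=1 rubber=3

Derivation:
After 1 (gather 5 ivory): ivory=5
After 2 (gather 2 rubber): ivory=5 rubber=2
After 3 (craft axe): axe=1 ivory=3 rubber=2
After 4 (craft axe): axe=2 ivory=1 rubber=2
After 5 (gather 4 ivory): axe=2 ivory=5 rubber=2
After 6 (gather 5 rubber): axe=2 ivory=5 rubber=7
After 7 (craft paint): ivory=1 paint=1 rubber=3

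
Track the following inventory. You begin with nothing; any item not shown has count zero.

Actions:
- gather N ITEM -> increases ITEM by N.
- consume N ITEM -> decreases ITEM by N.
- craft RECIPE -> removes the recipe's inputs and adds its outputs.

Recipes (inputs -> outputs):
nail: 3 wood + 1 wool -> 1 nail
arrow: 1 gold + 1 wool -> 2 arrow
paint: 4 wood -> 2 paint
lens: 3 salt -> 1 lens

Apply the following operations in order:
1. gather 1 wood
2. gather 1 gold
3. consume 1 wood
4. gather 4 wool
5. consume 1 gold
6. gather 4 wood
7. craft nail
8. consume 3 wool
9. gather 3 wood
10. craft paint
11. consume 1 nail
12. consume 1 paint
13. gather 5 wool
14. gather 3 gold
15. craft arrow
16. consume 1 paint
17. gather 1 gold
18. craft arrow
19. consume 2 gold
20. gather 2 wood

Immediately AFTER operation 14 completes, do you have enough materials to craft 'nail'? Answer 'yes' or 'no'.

Answer: no

Derivation:
After 1 (gather 1 wood): wood=1
After 2 (gather 1 gold): gold=1 wood=1
After 3 (consume 1 wood): gold=1
After 4 (gather 4 wool): gold=1 wool=4
After 5 (consume 1 gold): wool=4
After 6 (gather 4 wood): wood=4 wool=4
After 7 (craft nail): nail=1 wood=1 wool=3
After 8 (consume 3 wool): nail=1 wood=1
After 9 (gather 3 wood): nail=1 wood=4
After 10 (craft paint): nail=1 paint=2
After 11 (consume 1 nail): paint=2
After 12 (consume 1 paint): paint=1
After 13 (gather 5 wool): paint=1 wool=5
After 14 (gather 3 gold): gold=3 paint=1 wool=5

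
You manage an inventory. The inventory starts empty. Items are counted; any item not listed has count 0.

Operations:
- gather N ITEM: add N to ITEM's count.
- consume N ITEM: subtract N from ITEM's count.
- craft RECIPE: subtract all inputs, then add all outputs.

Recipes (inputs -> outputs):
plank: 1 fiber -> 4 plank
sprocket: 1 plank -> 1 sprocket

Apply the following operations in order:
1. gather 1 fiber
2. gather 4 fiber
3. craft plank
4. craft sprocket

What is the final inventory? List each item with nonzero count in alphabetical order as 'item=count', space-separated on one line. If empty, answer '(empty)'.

After 1 (gather 1 fiber): fiber=1
After 2 (gather 4 fiber): fiber=5
After 3 (craft plank): fiber=4 plank=4
After 4 (craft sprocket): fiber=4 plank=3 sprocket=1

Answer: fiber=4 plank=3 sprocket=1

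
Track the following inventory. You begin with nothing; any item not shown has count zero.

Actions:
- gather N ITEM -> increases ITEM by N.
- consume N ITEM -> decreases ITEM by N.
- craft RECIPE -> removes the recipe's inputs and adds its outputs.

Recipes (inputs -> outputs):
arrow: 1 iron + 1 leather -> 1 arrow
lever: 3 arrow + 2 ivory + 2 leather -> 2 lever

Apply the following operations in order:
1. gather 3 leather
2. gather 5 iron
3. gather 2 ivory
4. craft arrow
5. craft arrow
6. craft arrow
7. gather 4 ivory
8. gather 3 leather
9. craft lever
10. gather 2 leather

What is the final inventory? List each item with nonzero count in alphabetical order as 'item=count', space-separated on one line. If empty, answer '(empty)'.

After 1 (gather 3 leather): leather=3
After 2 (gather 5 iron): iron=5 leather=3
After 3 (gather 2 ivory): iron=5 ivory=2 leather=3
After 4 (craft arrow): arrow=1 iron=4 ivory=2 leather=2
After 5 (craft arrow): arrow=2 iron=3 ivory=2 leather=1
After 6 (craft arrow): arrow=3 iron=2 ivory=2
After 7 (gather 4 ivory): arrow=3 iron=2 ivory=6
After 8 (gather 3 leather): arrow=3 iron=2 ivory=6 leather=3
After 9 (craft lever): iron=2 ivory=4 leather=1 lever=2
After 10 (gather 2 leather): iron=2 ivory=4 leather=3 lever=2

Answer: iron=2 ivory=4 leather=3 lever=2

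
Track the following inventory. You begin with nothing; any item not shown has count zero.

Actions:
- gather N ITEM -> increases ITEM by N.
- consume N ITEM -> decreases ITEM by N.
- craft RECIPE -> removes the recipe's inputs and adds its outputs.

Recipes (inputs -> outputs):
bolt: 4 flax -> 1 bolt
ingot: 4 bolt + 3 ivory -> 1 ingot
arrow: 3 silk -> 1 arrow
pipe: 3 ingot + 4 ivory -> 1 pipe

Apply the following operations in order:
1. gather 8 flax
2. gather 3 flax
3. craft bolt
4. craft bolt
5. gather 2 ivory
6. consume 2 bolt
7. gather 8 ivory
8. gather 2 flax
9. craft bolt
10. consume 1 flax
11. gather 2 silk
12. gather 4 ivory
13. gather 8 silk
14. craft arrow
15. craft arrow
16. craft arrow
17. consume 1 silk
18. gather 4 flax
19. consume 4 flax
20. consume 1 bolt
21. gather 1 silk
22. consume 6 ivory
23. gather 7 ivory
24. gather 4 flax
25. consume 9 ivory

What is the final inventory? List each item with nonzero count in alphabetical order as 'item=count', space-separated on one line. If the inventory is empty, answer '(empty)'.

After 1 (gather 8 flax): flax=8
After 2 (gather 3 flax): flax=11
After 3 (craft bolt): bolt=1 flax=7
After 4 (craft bolt): bolt=2 flax=3
After 5 (gather 2 ivory): bolt=2 flax=3 ivory=2
After 6 (consume 2 bolt): flax=3 ivory=2
After 7 (gather 8 ivory): flax=3 ivory=10
After 8 (gather 2 flax): flax=5 ivory=10
After 9 (craft bolt): bolt=1 flax=1 ivory=10
After 10 (consume 1 flax): bolt=1 ivory=10
After 11 (gather 2 silk): bolt=1 ivory=10 silk=2
After 12 (gather 4 ivory): bolt=1 ivory=14 silk=2
After 13 (gather 8 silk): bolt=1 ivory=14 silk=10
After 14 (craft arrow): arrow=1 bolt=1 ivory=14 silk=7
After 15 (craft arrow): arrow=2 bolt=1 ivory=14 silk=4
After 16 (craft arrow): arrow=3 bolt=1 ivory=14 silk=1
After 17 (consume 1 silk): arrow=3 bolt=1 ivory=14
After 18 (gather 4 flax): arrow=3 bolt=1 flax=4 ivory=14
After 19 (consume 4 flax): arrow=3 bolt=1 ivory=14
After 20 (consume 1 bolt): arrow=3 ivory=14
After 21 (gather 1 silk): arrow=3 ivory=14 silk=1
After 22 (consume 6 ivory): arrow=3 ivory=8 silk=1
After 23 (gather 7 ivory): arrow=3 ivory=15 silk=1
After 24 (gather 4 flax): arrow=3 flax=4 ivory=15 silk=1
After 25 (consume 9 ivory): arrow=3 flax=4 ivory=6 silk=1

Answer: arrow=3 flax=4 ivory=6 silk=1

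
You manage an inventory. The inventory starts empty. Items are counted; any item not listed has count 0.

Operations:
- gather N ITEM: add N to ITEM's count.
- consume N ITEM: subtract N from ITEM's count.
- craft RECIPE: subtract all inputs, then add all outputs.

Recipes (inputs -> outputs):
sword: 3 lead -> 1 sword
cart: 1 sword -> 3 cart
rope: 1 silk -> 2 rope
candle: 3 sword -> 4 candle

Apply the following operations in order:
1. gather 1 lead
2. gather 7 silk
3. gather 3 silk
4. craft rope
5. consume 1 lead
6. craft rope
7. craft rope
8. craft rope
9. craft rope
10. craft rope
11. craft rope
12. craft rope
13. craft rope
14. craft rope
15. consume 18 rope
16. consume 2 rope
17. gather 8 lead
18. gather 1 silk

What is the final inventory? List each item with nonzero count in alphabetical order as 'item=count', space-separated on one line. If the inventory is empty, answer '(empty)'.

Answer: lead=8 silk=1

Derivation:
After 1 (gather 1 lead): lead=1
After 2 (gather 7 silk): lead=1 silk=7
After 3 (gather 3 silk): lead=1 silk=10
After 4 (craft rope): lead=1 rope=2 silk=9
After 5 (consume 1 lead): rope=2 silk=9
After 6 (craft rope): rope=4 silk=8
After 7 (craft rope): rope=6 silk=7
After 8 (craft rope): rope=8 silk=6
After 9 (craft rope): rope=10 silk=5
After 10 (craft rope): rope=12 silk=4
After 11 (craft rope): rope=14 silk=3
After 12 (craft rope): rope=16 silk=2
After 13 (craft rope): rope=18 silk=1
After 14 (craft rope): rope=20
After 15 (consume 18 rope): rope=2
After 16 (consume 2 rope): (empty)
After 17 (gather 8 lead): lead=8
After 18 (gather 1 silk): lead=8 silk=1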